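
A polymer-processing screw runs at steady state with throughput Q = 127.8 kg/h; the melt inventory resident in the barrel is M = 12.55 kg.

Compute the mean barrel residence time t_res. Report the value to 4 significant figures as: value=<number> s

value=353.5 s

Throughput in SI: Q_s = 127.8 kg/h ÷ 3600 s/h = 0.0355 kg/s
t_res = M / Q_s = 12.55 ÷ 0.0355 = 353.521 s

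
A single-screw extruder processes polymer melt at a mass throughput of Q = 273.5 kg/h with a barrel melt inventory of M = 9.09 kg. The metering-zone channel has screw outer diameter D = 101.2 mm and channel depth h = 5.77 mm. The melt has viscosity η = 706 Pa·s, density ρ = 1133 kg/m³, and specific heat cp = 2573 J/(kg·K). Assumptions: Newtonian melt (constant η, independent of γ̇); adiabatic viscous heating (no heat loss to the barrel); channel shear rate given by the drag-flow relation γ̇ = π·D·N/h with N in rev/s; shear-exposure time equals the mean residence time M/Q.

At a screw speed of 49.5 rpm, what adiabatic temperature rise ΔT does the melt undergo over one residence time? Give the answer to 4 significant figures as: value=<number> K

value=59.88 K

Throughput in SI: Q_s = 273.5 kg/h ÷ 3600 s/h = 0.0759722 kg/s
Mean residence time: t_res = M/Q_s = 9.09 kg / 0.0759722 kg/s = 119.649 s
Geometry in metres: D = 101.2 mm → 0.1012 m, h = 5.77 mm → 0.00577 m; screw speed N = 49.5 rpm = 0.825 rev/s
γ̇ = π D N / h = (π)(0.1012)(0.825) / 0.00577 = 45.4578 s⁻¹
ΔT = η·γ̇²·t_res / (ρ·cp) = 706 · (45.4578)² · 119.649 / (1133 · 2573) = 59.8771 K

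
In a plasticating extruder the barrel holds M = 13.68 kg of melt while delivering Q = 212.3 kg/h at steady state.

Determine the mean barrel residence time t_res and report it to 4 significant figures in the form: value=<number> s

value=232.0 s

Convert throughput: Q = 212.3 kg/h = 212.3/3600 = 0.0589722 kg/s
Mean residence time: t_res = M/Q_s = 13.68 kg / 0.0589722 kg/s = 231.974 s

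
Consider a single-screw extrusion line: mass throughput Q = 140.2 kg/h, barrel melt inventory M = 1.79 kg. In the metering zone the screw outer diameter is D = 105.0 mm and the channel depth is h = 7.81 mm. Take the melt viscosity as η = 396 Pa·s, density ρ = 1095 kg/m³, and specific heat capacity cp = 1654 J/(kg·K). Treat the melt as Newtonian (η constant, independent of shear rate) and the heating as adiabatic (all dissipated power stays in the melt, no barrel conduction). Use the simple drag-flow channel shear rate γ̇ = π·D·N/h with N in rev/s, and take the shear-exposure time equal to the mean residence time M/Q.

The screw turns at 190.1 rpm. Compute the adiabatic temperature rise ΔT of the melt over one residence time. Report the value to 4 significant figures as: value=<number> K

Convert throughput: Q = 140.2 kg/h = 140.2/3600 = 0.0389444 kg/s
Mean residence time: t_res = M/Q_s = 1.79 kg / 0.0389444 kg/s = 45.9629 s
Geometry in metres: D = 105.0 mm → 0.105 m, h = 7.81 mm → 0.00781 m; screw speed N = 190.1 rpm = 3.16833 rev/s
Shear rate: γ̇ = πDN/h = π·0.105·3.16833/0.00781 = 133.819 s⁻¹
ΔT = η·γ̇²·t_res / (ρ·cp) = 396 · (133.819)² · 45.9629 / (1095 · 1654) = 179.966 K

value=180.0 K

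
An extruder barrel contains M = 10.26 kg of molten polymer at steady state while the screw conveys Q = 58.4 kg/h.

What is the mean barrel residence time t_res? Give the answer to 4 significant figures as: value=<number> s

value=632.5 s

Q_s = Q / 3600 = 58.4 / 3600 = 0.0162222 kg/s
t_res = M / Q_s = 10.26 ÷ 0.0162222 = 632.466 s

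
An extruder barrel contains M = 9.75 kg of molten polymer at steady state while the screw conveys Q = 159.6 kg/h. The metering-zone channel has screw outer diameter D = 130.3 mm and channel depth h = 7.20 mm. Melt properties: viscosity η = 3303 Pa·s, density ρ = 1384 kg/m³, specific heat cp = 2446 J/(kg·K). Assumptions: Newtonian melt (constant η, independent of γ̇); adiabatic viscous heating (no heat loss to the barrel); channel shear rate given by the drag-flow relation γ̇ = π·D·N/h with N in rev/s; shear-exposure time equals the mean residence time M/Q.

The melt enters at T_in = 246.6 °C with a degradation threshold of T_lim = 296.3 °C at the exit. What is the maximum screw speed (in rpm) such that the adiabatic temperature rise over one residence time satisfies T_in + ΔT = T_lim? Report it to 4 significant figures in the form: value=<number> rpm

value=16.06 rpm

Throughput in SI: Q_s = 159.6 kg/h ÷ 3600 s/h = 0.0443333 kg/s
Mean residence time: t_res = M/Q_s = 9.75 kg / 0.0443333 kg/s = 219.925 s
Convert to metres: D = 0.1303 m, h = 0.0072 m
Allowable rise: ΔT_a = T_lim − T_in = 296.3 − 246.6 = 49.7 K
γ̇_max² = ΔT_a·ρ·cp / (η·t_res) = [49.7 × 1384 × 2446] / [3303 × 219.925] = 231.615 s⁻²
γ̇_max = sqrt(231.615) = 15.2189 s⁻¹
Solve γ̇ = πDN/h for N: N_max = γ̇_max·h/(π·D) = 15.2189 × 0.0072 / (π × 0.1303) = 0.267683 rev/s = 16.061 rpm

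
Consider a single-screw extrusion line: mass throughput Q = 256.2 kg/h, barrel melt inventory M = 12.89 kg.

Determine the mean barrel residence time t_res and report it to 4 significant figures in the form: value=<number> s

value=181.1 s

Convert throughput: Q = 256.2 kg/h = 256.2/3600 = 0.0711667 kg/s
t_res = M / Q_s = 12.89 / 0.0711667 = 181.124 s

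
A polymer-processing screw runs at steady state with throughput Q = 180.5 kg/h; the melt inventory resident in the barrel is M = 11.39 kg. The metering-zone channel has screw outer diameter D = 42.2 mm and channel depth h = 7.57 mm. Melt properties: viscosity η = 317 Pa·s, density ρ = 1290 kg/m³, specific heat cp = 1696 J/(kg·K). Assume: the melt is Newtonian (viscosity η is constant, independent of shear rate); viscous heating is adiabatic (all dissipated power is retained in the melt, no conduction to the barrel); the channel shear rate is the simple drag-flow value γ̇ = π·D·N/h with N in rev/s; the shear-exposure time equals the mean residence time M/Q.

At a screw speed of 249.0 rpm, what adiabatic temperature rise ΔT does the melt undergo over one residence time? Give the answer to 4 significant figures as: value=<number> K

value=173.9 K

Convert throughput: Q = 180.5 kg/h = 180.5/3600 = 0.0501389 kg/s
t_res = M / Q_s = 11.39 ÷ 0.0501389 = 227.169 s
Geometry in metres: D = 42.2 mm → 0.0422 m, h = 7.57 mm → 0.00757 m; screw speed N = 249.0 rpm = 4.15 rev/s
γ̇ = π D N / h = (π)(0.0422)(4.15) / 0.00757 = 72.6799 s⁻¹
ΔT = η·γ̇²·t_res / (ρ·cp) = 317 · (72.6799)² · 227.169 / (1290 · 1696) = 173.869 K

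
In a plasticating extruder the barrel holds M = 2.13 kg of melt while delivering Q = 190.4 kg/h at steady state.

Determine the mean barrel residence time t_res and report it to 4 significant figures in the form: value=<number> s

Throughput in SI: Q_s = 190.4 kg/h ÷ 3600 s/h = 0.0528889 kg/s
t_res = M / Q_s = 2.13 / 0.0528889 = 40.2731 s

value=40.27 s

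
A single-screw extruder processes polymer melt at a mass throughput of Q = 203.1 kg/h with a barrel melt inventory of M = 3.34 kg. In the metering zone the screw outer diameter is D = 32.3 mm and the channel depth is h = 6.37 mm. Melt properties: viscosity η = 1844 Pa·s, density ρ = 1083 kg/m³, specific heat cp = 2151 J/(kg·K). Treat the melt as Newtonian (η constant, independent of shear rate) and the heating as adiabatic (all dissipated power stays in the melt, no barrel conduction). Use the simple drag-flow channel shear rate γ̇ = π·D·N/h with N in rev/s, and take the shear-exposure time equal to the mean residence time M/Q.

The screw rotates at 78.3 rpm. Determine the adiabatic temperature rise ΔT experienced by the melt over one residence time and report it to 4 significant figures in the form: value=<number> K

Q_s = Q / 3600 = 203.1 / 3600 = 0.0564167 kg/s
t_res = M / Q_s = 3.34 / 0.0564167 = 59.2024 s
Geometry in metres: D = 32.3 mm → 0.0323 m, h = 6.37 mm → 0.00637 m; screw speed N = 78.3 rpm = 1.305 rev/s
γ̇ = π D N / h = (π)(0.0323)(1.305) / 0.00637 = 20.7885 s⁻¹
ΔT = η·γ̇²·t_res / (ρ·cp) = 1844 · (20.7885)² · 59.2024 / (1083 · 2151) = 20.2525 K

value=20.25 K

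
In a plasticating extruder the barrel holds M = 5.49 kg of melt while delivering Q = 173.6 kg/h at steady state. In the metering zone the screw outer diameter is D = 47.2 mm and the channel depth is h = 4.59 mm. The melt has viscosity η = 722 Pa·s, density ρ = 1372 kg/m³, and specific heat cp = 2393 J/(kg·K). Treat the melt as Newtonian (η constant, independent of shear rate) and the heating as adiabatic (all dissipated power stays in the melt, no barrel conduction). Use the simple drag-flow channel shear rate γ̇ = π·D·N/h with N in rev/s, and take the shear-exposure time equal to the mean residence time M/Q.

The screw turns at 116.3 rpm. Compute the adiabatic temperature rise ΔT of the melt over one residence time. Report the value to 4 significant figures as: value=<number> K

value=98.17 K

Q_s = Q / 3600 = 173.6 / 3600 = 0.0482222 kg/s
Mean residence time: t_res = M/Q_s = 5.49 kg / 0.0482222 kg/s = 113.848 s
D = 47.2 mm = 0.0472 m;  h = 4.59 mm = 0.00459 m;  N = 116.3 rpm / 60 = 1.93833 rev/s
Shear rate: γ̇ = πDN/h = π·0.0472·1.93833/0.00459 = 62.6192 s⁻¹
ΔT = η·γ̇²·t_res/(ρ·cp) = [722 × 62.6192² × 113.848] / [1372 × 2393] = 98.1705 K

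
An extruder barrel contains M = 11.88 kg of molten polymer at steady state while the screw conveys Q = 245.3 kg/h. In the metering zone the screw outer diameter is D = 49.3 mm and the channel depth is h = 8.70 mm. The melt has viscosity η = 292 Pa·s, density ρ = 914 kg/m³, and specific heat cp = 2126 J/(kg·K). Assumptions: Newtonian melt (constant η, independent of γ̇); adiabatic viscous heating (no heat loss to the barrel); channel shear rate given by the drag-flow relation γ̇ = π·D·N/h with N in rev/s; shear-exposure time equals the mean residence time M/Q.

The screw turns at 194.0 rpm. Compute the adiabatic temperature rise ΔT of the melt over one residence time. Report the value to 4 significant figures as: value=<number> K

value=86.81 K

Convert throughput: Q = 245.3 kg/h = 245.3/3600 = 0.0681389 kg/s
t_res = M / Q_s = 11.88 / 0.0681389 = 174.35 s
Geometry in metres: D = 49.3 mm → 0.0493 m, h = 8.70 mm → 0.0087 m; screw speed N = 194.0 rpm = 3.23333 rev/s
Shear rate: γ̇ = πDN/h = π·0.0493·3.23333/0.0087 = 57.561 s⁻¹
ΔT = η·γ̇²·t_res/(ρ·cp) = [292 × 57.561² × 174.35] / [914 × 2126] = 86.8062 K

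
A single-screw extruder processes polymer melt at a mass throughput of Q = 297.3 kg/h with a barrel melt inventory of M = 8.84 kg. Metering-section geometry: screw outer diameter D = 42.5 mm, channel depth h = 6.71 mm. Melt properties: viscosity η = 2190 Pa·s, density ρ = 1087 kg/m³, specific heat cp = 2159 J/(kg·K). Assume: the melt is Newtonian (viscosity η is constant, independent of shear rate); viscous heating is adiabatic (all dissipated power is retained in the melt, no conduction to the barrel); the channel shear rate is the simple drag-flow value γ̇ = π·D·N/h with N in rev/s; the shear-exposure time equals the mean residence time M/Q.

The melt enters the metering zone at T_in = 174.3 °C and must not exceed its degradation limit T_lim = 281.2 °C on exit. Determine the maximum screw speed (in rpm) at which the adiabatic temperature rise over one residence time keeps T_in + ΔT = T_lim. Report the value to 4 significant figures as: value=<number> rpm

value=98.64 rpm

Convert throughput: Q = 297.3 kg/h = 297.3/3600 = 0.0825833 kg/s
t_res = M / Q_s = 8.84 / 0.0825833 = 107.043 s
D = 42.5 mm = 0.0425 m;  h = 6.71 mm = 0.00671 m
ΔT_a = T_lim − T_in = 281.2 − 174.3 = 106.9 K
γ̇_max² = ΔT_a·ρ·cp/(η·t_res) = 106.9·1087·2159/(2190·107.043) = 1070.18 s⁻²
γ̇_max = √1070.18 = 32.7136 s⁻¹
N_max = γ̇_max·h / (π·D) = 32.7136 · 0.00671 / (π · 0.0425) = 1.64404 rev/s = 98.6422 rpm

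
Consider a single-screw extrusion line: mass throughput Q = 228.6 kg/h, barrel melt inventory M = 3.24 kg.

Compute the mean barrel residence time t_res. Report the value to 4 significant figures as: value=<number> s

Convert throughput: Q = 228.6 kg/h = 228.6/3600 = 0.0635 kg/s
t_res = M / Q_s = 3.24 ÷ 0.0635 = 51.0236 s

value=51.02 s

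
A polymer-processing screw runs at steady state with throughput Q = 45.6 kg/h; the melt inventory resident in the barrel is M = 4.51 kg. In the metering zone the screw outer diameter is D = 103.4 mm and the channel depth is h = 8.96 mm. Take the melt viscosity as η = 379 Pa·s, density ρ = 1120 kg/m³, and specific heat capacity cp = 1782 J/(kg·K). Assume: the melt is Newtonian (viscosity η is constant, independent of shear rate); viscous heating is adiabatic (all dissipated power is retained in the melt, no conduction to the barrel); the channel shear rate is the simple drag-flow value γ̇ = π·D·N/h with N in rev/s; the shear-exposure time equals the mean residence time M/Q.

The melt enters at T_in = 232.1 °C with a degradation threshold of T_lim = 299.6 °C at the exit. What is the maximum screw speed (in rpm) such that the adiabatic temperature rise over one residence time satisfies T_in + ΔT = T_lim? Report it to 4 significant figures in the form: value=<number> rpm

value=52.29 rpm

Q_s = Q / 3600 = 45.6 / 3600 = 0.0126667 kg/s
Mean residence time: t_res = M/Q_s = 4.51 kg / 0.0126667 kg/s = 356.053 s
Geometry in SI: D = 103.4 mm → 0.1034 m, h = 8.96 mm → 0.00896 m
ΔT_a = T_lim − T_in = 299.6 °C − 232.1 °C = 67.5 K
Invert ΔT = ηγ̇²t_res/(ρcp) for γ̇: γ̇_max² = ΔT_a ρ cp / (η t_res) = 67.5·1120·1782 / (379·356.053) = 998.335 s⁻²
γ̇_max = sqrt(998.335) = 31.5964 s⁻¹
N_max = γ̇_max h / (πD) = 31.5964·0.00896/(π·0.1034) = 0.871517 rev/s → ×60 = 52.291 rpm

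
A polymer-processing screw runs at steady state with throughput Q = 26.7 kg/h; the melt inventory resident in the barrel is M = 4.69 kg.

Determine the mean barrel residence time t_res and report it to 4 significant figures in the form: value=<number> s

value=632.4 s

Convert throughput: Q = 26.7 kg/h = 26.7/3600 = 0.00741667 kg/s
t_res = M / Q_s = 4.69 ÷ 0.00741667 = 632.36 s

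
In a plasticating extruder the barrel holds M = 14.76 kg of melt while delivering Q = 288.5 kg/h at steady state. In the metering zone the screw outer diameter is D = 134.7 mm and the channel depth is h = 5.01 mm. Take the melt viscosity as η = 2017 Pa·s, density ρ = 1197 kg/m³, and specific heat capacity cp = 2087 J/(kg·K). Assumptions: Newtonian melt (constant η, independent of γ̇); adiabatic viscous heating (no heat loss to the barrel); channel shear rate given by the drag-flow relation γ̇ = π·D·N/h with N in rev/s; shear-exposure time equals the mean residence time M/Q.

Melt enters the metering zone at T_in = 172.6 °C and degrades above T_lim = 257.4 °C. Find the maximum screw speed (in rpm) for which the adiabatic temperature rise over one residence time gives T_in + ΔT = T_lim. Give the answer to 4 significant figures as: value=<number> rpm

value=16.96 rpm

Convert throughput: Q = 288.5 kg/h = 288.5/3600 = 0.0801389 kg/s
t_res = M / Q_s = 14.76 / 0.0801389 = 184.18 s
Convert to metres: D = 0.1347 m, h = 0.00501 m
ΔT_a = T_lim − T_in = 257.4 °C − 172.6 °C = 84.8 K
γ̇_max² = ΔT_a·ρ·cp / (η·t_res) = [84.8 × 1197 × 2087] / [2017 × 184.18] = 570.248 s⁻²
γ̇_max = sqrt(570.248) = 23.8799 s⁻¹
Solve γ̇ = πDN/h for N: N_max = γ̇_max·h/(π·D) = 23.8799 × 0.00501 / (π × 0.1347) = 0.282717 rev/s = 16.963 rpm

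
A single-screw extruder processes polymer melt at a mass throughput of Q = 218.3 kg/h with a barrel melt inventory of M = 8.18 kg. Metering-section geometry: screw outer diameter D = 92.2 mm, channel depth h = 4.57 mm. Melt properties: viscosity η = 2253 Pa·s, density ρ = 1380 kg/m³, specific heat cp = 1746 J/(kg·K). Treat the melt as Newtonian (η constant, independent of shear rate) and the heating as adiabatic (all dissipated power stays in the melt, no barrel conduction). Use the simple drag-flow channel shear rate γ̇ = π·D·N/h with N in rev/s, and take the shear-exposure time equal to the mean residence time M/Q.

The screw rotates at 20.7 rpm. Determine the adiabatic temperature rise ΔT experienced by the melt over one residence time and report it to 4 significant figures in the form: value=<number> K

Convert throughput: Q = 218.3 kg/h = 218.3/3600 = 0.0606389 kg/s
t_res = M / Q_s = 8.18 ÷ 0.0606389 = 134.897 s
Convert to SI: D = 0.0922 m, h = 0.00457 m, N = 20.7/60 = 0.345 rev/s
γ̇ = π D N / h = (π)(0.0922)(0.345) / 0.00457 = 21.8667 s⁻¹
Adiabatic rise: ΔT = η γ̇² t_res / (ρ cp) = 2253·(21.8667)²·134.897 / (1380·1746) = 60.3125 K

value=60.31 K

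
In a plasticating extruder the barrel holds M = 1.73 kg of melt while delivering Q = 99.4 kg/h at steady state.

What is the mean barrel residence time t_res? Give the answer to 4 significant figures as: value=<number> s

Throughput in SI: Q_s = 99.4 kg/h ÷ 3600 s/h = 0.0276111 kg/s
t_res = M / Q_s = 1.73 ÷ 0.0276111 = 62.6559 s

value=62.66 s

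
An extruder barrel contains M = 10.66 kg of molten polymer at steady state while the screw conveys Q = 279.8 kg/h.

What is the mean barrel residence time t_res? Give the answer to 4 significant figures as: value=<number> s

Convert throughput: Q = 279.8 kg/h = 279.8/3600 = 0.0777222 kg/s
t_res = M / Q_s = 10.66 ÷ 0.0777222 = 137.155 s

value=137.2 s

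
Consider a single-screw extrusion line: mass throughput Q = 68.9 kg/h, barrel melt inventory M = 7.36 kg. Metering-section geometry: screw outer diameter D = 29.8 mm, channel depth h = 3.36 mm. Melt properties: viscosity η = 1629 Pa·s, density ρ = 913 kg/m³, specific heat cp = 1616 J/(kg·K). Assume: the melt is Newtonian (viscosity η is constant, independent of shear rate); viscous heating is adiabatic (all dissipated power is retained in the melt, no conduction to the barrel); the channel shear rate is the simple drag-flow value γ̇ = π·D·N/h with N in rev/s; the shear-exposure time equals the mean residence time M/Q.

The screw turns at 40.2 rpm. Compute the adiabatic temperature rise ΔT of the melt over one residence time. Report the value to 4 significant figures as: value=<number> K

value=148.0 K

Convert throughput: Q = 68.9 kg/h = 68.9/3600 = 0.0191389 kg/s
Mean residence time: t_res = M/Q_s = 7.36 kg / 0.0191389 kg/s = 384.557 s
Geometry in metres: D = 29.8 mm → 0.0298 m, h = 3.36 mm → 0.00336 m; screw speed N = 40.2 rpm = 0.67 rev/s
γ̇ = π D N / h = (π)(0.0298)(0.67) / 0.00336 = 18.6682 s⁻¹
Adiabatic rise: ΔT = η γ̇² t_res / (ρ cp) = 1629·(18.6682)²·384.557 / (913·1616) = 147.97 K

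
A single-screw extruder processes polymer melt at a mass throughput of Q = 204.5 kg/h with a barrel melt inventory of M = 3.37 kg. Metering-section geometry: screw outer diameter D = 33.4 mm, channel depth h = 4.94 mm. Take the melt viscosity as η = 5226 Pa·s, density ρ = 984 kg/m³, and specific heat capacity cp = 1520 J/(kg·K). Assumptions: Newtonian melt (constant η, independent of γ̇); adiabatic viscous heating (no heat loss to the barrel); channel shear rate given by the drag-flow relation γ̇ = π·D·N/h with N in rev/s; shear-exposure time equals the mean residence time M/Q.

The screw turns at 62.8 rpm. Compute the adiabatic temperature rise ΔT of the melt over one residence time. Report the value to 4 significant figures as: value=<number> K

value=102.5 K

Convert throughput: Q = 204.5 kg/h = 204.5/3600 = 0.0568056 kg/s
t_res = M / Q_s = 3.37 ÷ 0.0568056 = 59.3252 s
D = 33.4 mm = 0.0334 m;  h = 4.94 mm = 0.00494 m;  N = 62.8 rpm / 60 = 1.04667 rev/s
Shear rate: γ̇ = πDN/h = π·0.0334·1.04667/0.00494 = 22.232 s⁻¹
ΔT = η·γ̇²·t_res / (ρ·cp) = 5226 · (22.232)² · 59.3252 / (984 · 1520) = 102.453 K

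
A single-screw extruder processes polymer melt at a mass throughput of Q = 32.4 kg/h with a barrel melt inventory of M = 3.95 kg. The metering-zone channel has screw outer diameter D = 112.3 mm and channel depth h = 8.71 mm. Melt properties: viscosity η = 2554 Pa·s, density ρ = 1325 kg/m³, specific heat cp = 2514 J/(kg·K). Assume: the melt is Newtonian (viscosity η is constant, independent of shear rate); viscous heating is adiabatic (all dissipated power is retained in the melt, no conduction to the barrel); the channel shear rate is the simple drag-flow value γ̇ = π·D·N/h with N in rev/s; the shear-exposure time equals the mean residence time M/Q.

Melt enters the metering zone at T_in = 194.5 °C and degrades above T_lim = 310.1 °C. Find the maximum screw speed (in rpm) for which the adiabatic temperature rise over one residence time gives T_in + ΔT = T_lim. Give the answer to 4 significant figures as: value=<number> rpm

value=27.46 rpm

Convert throughput: Q = 32.4 kg/h = 32.4/3600 = 0.009 kg/s
t_res = M / Q_s = 3.95 ÷ 0.009 = 438.889 s
Convert to metres: D = 0.1123 m, h = 0.00871 m
ΔT_a = T_lim − T_in = 310.1 °C − 194.5 °C = 115.6 K
γ̇_max² = ΔT_a·ρ·cp/(η·t_res) = 115.6·1325·2514/(2554·438.889) = 343.529 s⁻²
γ̇_max = √343.529 = 18.5345 s⁻¹
Solve γ̇ = πDN/h for N: N_max = γ̇_max·h/(π·D) = 18.5345 × 0.00871 / (π × 0.1123) = 0.457583 rev/s = 27.455 rpm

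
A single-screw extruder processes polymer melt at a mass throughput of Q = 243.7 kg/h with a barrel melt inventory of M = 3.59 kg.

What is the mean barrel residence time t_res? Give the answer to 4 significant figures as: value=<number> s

value=53.03 s

Throughput in SI: Q_s = 243.7 kg/h ÷ 3600 s/h = 0.0676944 kg/s
Mean residence time: t_res = M/Q_s = 3.59 kg / 0.0676944 kg/s = 53.0324 s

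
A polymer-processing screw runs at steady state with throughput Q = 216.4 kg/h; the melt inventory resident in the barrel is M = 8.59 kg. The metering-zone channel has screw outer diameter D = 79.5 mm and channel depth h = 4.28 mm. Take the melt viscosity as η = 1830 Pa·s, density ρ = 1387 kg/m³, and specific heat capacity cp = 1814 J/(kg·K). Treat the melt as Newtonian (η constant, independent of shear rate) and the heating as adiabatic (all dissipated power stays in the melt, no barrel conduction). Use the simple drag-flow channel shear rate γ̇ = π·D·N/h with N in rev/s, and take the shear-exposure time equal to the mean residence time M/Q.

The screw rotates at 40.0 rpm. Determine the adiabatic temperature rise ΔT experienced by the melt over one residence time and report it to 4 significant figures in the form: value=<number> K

value=157.3 K

Convert throughput: Q = 216.4 kg/h = 216.4/3600 = 0.0601111 kg/s
t_res = M / Q_s = 8.59 ÷ 0.0601111 = 142.902 s
Geometry in metres: D = 79.5 mm → 0.0795 m, h = 4.28 mm → 0.00428 m; screw speed N = 40.0 rpm = 0.666667 rev/s
Shear rate: γ̇ = πDN/h = π·0.0795·0.666667/0.00428 = 38.9029 s⁻¹
ΔT = η·γ̇²·t_res / (ρ·cp) = 1830 · (38.9029)² · 142.902 / (1387 · 1814) = 157.304 K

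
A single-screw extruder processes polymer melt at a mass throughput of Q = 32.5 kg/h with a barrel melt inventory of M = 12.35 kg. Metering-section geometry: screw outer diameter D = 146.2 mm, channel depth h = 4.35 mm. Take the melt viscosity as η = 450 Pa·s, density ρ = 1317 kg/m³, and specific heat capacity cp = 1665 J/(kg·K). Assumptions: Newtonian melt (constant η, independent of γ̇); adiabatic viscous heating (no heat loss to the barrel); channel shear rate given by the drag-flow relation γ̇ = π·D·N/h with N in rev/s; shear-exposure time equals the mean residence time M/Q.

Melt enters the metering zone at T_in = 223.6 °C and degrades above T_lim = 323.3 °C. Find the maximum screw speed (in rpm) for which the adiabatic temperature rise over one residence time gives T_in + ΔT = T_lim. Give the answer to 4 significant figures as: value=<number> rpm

value=10.71 rpm

Q_s = Q / 3600 = 32.5 / 3600 = 0.00902778 kg/s
t_res = M / Q_s = 12.35 ÷ 0.00902778 = 1368 s
Geometry in SI: D = 146.2 mm → 0.1462 m, h = 4.35 mm → 0.00435 m
ΔT_a = T_lim − T_in = 323.3 − 223.6 = 99.7 K
Invert ΔT = ηγ̇²t_res/(ρcp) for γ̇: γ̇_max² = ΔT_a ρ cp / (η t_res) = 99.7·1317·1665 / (450·1368) = 355.138 s⁻²
γ̇_max = sqrt(355.138) = 18.8451 s⁻¹
N_max = γ̇_max·h / (π·D) = 18.8451 · 0.00435 / (π · 0.1462) = 0.17848 rev/s = 10.7088 rpm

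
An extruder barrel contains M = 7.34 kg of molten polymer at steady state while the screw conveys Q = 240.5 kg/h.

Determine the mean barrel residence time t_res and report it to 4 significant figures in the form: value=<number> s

Throughput in SI: Q_s = 240.5 kg/h ÷ 3600 s/h = 0.0668056 kg/s
t_res = M / Q_s = 7.34 / 0.0668056 = 109.871 s

value=109.9 s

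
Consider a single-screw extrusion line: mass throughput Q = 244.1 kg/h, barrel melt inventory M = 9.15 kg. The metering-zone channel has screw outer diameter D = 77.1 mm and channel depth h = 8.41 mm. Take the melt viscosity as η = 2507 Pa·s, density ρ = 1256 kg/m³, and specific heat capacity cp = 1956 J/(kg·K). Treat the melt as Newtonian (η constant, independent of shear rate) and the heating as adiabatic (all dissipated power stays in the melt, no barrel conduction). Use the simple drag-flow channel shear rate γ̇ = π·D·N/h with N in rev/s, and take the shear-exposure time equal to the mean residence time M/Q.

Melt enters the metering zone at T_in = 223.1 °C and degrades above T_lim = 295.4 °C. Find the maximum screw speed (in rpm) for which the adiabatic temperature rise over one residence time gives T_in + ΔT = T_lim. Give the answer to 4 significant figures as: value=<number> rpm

value=47.73 rpm

Convert throughput: Q = 244.1 kg/h = 244.1/3600 = 0.0678056 kg/s
t_res = M / Q_s = 9.15 ÷ 0.0678056 = 134.945 s
D = 77.1 mm = 0.0771 m;  h = 8.41 mm = 0.00841 m
ΔT_a = T_lim − T_in = 295.4 °C − 223.1 °C = 72.3 K
Invert ΔT = ηγ̇²t_res/(ρcp) for γ̇: γ̇_max² = ΔT_a ρ cp / (η t_res) = 72.3·1256·1956 / (2507·134.945) = 525.033 s⁻²
γ̇_max = sqrt(525.033) = 22.9136 s⁻¹
Solve γ̇ = πDN/h for N: N_max = γ̇_max·h/(π·D) = 22.9136 × 0.00841 / (π × 0.0771) = 0.795582 rev/s = 47.7349 rpm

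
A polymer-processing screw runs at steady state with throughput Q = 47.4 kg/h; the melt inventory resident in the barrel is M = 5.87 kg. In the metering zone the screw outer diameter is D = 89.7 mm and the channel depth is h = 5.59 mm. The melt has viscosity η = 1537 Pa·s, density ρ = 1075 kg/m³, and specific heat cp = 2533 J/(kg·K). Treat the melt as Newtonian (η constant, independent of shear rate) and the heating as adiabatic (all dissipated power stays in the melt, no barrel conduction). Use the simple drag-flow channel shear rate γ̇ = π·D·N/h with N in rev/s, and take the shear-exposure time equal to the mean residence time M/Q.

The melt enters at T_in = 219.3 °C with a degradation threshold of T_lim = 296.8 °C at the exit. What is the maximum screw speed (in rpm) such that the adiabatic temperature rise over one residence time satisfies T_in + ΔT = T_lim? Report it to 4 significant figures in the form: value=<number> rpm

value=20.89 rpm

Convert throughput: Q = 47.4 kg/h = 47.4/3600 = 0.0131667 kg/s
t_res = M / Q_s = 5.87 / 0.0131667 = 445.823 s
Convert to metres: D = 0.0897 m, h = 0.00559 m
ΔT_a = T_lim − T_in = 296.8 − 219.3 = 77.5 K
γ̇_max² = ΔT_a·ρ·cp/(η·t_res) = 77.5·1075·2533/(1537·445.823) = 307.971 s⁻²
γ̇_max = √307.971 = 17.5491 s⁻¹
Solve γ̇ = πDN/h for N: N_max = γ̇_max·h/(π·D) = 17.5491 × 0.00559 / (π × 0.0897) = 0.348116 rev/s = 20.887 rpm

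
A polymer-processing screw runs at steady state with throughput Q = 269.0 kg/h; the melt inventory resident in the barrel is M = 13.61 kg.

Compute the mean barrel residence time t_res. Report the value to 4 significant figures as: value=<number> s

Throughput in SI: Q_s = 269.0 kg/h ÷ 3600 s/h = 0.0747222 kg/s
Mean residence time: t_res = M/Q_s = 13.61 kg / 0.0747222 kg/s = 182.141 s

value=182.1 s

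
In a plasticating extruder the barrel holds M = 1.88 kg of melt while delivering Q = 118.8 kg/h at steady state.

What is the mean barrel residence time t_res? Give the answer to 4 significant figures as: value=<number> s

value=56.97 s

Convert throughput: Q = 118.8 kg/h = 118.8/3600 = 0.033 kg/s
Mean residence time: t_res = M/Q_s = 1.88 kg / 0.033 kg/s = 56.9697 s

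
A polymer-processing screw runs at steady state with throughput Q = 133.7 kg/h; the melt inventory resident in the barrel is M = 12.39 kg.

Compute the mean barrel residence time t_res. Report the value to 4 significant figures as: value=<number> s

Q_s = Q / 3600 = 133.7 / 3600 = 0.0371389 kg/s
t_res = M / Q_s = 12.39 ÷ 0.0371389 = 333.613 s

value=333.6 s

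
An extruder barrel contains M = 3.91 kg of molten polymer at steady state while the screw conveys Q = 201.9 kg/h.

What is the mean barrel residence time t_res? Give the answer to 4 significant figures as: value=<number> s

value=69.72 s

Throughput in SI: Q_s = 201.9 kg/h ÷ 3600 s/h = 0.0560833 kg/s
t_res = M / Q_s = 3.91 / 0.0560833 = 69.7177 s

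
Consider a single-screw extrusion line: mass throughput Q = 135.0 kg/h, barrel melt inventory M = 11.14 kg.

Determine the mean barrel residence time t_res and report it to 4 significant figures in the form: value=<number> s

Q_s = Q / 3600 = 135.0 / 3600 = 0.0375 kg/s
Mean residence time: t_res = M/Q_s = 11.14 kg / 0.0375 kg/s = 297.067 s

value=297.1 s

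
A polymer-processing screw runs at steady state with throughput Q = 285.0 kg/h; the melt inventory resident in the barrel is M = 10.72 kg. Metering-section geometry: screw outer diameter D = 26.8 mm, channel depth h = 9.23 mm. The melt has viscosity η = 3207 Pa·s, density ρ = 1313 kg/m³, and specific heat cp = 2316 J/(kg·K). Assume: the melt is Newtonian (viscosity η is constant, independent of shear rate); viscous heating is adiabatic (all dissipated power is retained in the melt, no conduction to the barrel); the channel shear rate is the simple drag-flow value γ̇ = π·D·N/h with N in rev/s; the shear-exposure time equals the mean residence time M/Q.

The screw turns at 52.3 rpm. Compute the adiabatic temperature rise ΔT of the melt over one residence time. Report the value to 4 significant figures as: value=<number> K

value=9.028 K

Convert throughput: Q = 285.0 kg/h = 285.0/3600 = 0.0791667 kg/s
Mean residence time: t_res = M/Q_s = 10.72 kg / 0.0791667 kg/s = 135.411 s
D = 26.8 mm = 0.0268 m;  h = 9.23 mm = 0.00923 m;  N = 52.3 rpm / 60 = 0.871667 rev/s
γ̇ = π D N / h = (π)(0.0268)(0.871667) / 0.00923 = 7.95121 s⁻¹
ΔT = η·γ̇²·t_res / (ρ·cp) = 3207 · (7.95121)² · 135.411 / (1313 · 2316) = 9.02849 K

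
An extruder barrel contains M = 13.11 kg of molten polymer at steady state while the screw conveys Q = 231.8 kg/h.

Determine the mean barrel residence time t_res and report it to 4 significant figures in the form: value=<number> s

value=203.6 s

Q_s = Q / 3600 = 231.8 / 3600 = 0.0643889 kg/s
t_res = M / Q_s = 13.11 ÷ 0.0643889 = 203.607 s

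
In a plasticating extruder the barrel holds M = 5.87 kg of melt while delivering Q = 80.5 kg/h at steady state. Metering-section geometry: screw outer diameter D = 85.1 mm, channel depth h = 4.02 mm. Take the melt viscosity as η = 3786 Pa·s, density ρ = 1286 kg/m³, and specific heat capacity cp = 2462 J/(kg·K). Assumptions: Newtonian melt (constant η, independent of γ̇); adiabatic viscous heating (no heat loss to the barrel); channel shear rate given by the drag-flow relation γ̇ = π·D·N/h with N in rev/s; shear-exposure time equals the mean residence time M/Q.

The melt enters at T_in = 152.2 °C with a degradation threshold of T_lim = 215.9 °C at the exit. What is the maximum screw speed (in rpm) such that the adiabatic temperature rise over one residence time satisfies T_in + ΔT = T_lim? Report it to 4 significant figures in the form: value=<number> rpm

value=12.85 rpm

Throughput in SI: Q_s = 80.5 kg/h ÷ 3600 s/h = 0.0223611 kg/s
t_res = M / Q_s = 5.87 / 0.0223611 = 262.509 s
D = 85.1 mm = 0.0851 m;  h = 4.02 mm = 0.00402 m
ΔT_a = T_lim − T_in = 215.9 − 152.2 = 63.7 K
Invert ΔT = ηγ̇²t_res/(ρcp) for γ̇: γ̇_max² = ΔT_a ρ cp / (η t_res) = 63.7·1286·2462 / (3786·262.509) = 202.929 s⁻²
γ̇_max = sqrt(202.929) = 14.2453 s⁻¹
Solve γ̇ = πDN/h for N: N_max = γ̇_max·h/(π·D) = 14.2453 × 0.00402 / (π × 0.0851) = 0.214199 rev/s = 12.852 rpm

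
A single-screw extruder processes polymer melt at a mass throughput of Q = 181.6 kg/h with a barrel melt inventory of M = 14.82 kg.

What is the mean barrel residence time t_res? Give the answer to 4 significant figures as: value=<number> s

Throughput in SI: Q_s = 181.6 kg/h ÷ 3600 s/h = 0.0504444 kg/s
t_res = M / Q_s = 14.82 ÷ 0.0504444 = 293.789 s

value=293.8 s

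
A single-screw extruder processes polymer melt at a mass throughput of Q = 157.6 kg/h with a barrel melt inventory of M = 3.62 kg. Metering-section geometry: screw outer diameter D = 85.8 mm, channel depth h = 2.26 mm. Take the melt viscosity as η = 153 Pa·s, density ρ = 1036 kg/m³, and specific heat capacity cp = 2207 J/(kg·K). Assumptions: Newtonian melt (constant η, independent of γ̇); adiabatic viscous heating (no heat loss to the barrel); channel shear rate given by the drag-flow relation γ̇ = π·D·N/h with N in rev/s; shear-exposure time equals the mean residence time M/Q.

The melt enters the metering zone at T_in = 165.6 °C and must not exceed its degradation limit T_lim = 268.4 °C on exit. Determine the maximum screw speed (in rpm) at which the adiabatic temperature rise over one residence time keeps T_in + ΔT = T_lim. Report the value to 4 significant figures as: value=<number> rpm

Q_s = Q / 3600 = 157.6 / 3600 = 0.0437778 kg/s
Mean residence time: t_res = M/Q_s = 3.62 kg / 0.0437778 kg/s = 82.6904 s
Geometry in SI: D = 85.8 mm → 0.0858 m, h = 2.26 mm → 0.00226 m
Allowable rise: ΔT_a = T_lim − T_in = 268.4 − 165.6 = 102.8 K
Invert ΔT = ηγ̇²t_res/(ρcp) for γ̇: γ̇_max² = ΔT_a ρ cp / (η t_res) = 102.8·1036·2207 / (153·82.6904) = 18578.4 s⁻²
Take the square root: γ̇_max = √(18578.4) = 136.303 s⁻¹
N_max = γ̇_max h / (πD) = 136.303·0.00226/(π·0.0858) = 1.14281 rev/s → ×60 = 68.5689 rpm

value=68.57 rpm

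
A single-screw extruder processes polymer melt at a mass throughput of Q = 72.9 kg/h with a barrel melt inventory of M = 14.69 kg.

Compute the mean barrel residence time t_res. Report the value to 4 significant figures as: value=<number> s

value=725.4 s

Q_s = Q / 3600 = 72.9 / 3600 = 0.02025 kg/s
t_res = M / Q_s = 14.69 / 0.02025 = 725.432 s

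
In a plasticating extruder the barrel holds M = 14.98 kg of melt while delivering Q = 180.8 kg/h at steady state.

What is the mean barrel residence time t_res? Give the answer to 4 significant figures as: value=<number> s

value=298.3 s

Q_s = Q / 3600 = 180.8 / 3600 = 0.0502222 kg/s
t_res = M / Q_s = 14.98 / 0.0502222 = 298.274 s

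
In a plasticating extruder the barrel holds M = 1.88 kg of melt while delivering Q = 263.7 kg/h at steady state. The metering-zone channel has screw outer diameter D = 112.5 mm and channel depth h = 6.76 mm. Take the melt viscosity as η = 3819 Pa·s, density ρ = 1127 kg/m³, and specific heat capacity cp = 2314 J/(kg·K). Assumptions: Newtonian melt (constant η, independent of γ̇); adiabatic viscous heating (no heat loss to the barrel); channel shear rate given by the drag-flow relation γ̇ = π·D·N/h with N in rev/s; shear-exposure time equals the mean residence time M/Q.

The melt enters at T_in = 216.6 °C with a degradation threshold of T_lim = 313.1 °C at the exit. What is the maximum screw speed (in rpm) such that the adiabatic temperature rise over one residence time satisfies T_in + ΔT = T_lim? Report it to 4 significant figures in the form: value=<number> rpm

value=58.15 rpm

Q_s = Q / 3600 = 263.7 / 3600 = 0.07325 kg/s
t_res = M / Q_s = 1.88 / 0.07325 = 25.6655 s
Geometry in SI: D = 112.5 mm → 0.1125 m, h = 6.76 mm → 0.00676 m
ΔT_a = T_lim − T_in = 313.1 − 216.6 = 96.5 K
γ̇_max² = ΔT_a·ρ·cp / (η·t_res) = [96.5 × 1127 × 2314] / [3819 × 25.6655] = 2567.53 s⁻²
γ̇_max = √2567.53 = 50.6708 s⁻¹
Solve γ̇ = πDN/h for N: N_max = γ̇_max·h/(π·D) = 50.6708 × 0.00676 / (π × 0.1125) = 0.969174 rev/s = 58.1504 rpm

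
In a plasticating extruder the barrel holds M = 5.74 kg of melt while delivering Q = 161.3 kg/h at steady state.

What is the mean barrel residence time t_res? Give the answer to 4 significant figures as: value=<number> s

value=128.1 s

Convert throughput: Q = 161.3 kg/h = 161.3/3600 = 0.0448056 kg/s
Mean residence time: t_res = M/Q_s = 5.74 kg / 0.0448056 kg/s = 128.109 s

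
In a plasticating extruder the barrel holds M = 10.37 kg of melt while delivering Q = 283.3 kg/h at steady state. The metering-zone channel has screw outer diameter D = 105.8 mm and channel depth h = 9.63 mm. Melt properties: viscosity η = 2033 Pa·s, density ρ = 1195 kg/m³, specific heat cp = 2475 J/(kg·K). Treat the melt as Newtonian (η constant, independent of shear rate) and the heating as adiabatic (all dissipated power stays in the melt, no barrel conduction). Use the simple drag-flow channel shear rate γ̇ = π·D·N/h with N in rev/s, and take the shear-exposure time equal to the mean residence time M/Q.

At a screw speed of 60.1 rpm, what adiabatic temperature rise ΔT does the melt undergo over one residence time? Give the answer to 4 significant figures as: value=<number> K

value=108.3 K

Convert throughput: Q = 283.3 kg/h = 283.3/3600 = 0.0786944 kg/s
Mean residence time: t_res = M/Q_s = 10.37 kg / 0.0786944 kg/s = 131.776 s
D = 105.8 mm = 0.1058 m;  h = 9.63 mm = 0.00963 m;  N = 60.1 rpm / 60 = 1.00167 rev/s
Shear rate: γ̇ = πDN/h = π·0.1058·1.00167/0.00963 = 34.5726 s⁻¹
ΔT = η·γ̇²·t_res / (ρ·cp) = 2033 · (34.5726)² · 131.776 / (1195 · 2475) = 108.266 K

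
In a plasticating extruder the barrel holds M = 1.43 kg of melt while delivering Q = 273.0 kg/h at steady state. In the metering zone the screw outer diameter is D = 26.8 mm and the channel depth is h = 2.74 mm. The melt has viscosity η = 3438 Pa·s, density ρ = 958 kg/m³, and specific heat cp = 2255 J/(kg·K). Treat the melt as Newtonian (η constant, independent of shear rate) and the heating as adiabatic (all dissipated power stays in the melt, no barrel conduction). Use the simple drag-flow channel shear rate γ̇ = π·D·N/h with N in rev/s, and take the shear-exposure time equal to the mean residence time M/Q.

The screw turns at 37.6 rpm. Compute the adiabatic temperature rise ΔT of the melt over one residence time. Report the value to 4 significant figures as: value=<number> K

value=11.13 K

Convert throughput: Q = 273.0 kg/h = 273.0/3600 = 0.0758333 kg/s
t_res = M / Q_s = 1.43 / 0.0758333 = 18.8571 s
Convert to SI: D = 0.0268 m, h = 0.00274 m, N = 37.6/60 = 0.626667 rev/s
γ̇ = π·D·N / h = π · 0.0268 · 0.626667 / 0.00274 = 19.2562 s⁻¹
ΔT = η·γ̇²·t_res/(ρ·cp) = [3438 × 19.2562² × 18.8571] / [958 × 2255] = 11.1278 K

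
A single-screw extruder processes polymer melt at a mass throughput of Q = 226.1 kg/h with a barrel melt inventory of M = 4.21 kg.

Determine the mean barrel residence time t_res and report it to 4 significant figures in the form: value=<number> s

Q_s = Q / 3600 = 226.1 / 3600 = 0.0628056 kg/s
Mean residence time: t_res = M/Q_s = 4.21 kg / 0.0628056 kg/s = 67.0323 s

value=67.03 s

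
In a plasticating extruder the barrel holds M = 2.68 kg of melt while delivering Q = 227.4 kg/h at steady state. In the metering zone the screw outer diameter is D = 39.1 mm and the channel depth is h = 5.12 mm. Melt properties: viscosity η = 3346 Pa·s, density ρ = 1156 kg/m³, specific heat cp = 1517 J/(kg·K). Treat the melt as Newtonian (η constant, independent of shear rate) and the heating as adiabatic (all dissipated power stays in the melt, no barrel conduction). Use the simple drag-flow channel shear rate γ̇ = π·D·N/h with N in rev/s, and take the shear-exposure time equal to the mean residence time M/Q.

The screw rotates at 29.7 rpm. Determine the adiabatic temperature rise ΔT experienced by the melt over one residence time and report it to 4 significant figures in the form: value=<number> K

value=11.42 K

Throughput in SI: Q_s = 227.4 kg/h ÷ 3600 s/h = 0.0631667 kg/s
t_res = M / Q_s = 2.68 / 0.0631667 = 42.4274 s
Convert to SI: D = 0.0391 m, h = 0.00512 m, N = 29.7/60 = 0.495 rev/s
γ̇ = π·D·N / h = π · 0.0391 · 0.495 / 0.00512 = 11.8758 s⁻¹
ΔT = η·γ̇²·t_res/(ρ·cp) = [3346 × 11.8758² × 42.4274] / [1156 × 1517] = 11.417 K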